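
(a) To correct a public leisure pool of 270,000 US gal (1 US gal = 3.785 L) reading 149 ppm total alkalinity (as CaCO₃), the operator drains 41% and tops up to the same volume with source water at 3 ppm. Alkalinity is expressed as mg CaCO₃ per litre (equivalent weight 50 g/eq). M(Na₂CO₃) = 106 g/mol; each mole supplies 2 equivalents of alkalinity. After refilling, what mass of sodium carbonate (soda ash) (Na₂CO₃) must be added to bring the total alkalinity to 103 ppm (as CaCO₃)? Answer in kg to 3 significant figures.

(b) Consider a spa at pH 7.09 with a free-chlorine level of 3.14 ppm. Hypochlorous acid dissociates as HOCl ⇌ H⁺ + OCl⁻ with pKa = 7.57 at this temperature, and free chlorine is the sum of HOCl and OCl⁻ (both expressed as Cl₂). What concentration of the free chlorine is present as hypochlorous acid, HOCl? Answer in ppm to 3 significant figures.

(a) 15.0 kg; (b) 2.36 ppm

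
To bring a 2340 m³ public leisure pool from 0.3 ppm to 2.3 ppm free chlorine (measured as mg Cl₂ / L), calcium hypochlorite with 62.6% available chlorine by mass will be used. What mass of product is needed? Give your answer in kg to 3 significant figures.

Volume: 2340 m³ = 2,340,000 L.
Chlorine deficit: 2.3 − 0.3 = 2 ppm = 2 mg/L as Cl₂.
Cl₂ equivalent needed: 2 mg/L × 2,340,000 L = 4,680,000 mg = 4680 g.
Product at 62.6% available chlorine: 4680 / 0.626 = 7476 g.

7.48 kg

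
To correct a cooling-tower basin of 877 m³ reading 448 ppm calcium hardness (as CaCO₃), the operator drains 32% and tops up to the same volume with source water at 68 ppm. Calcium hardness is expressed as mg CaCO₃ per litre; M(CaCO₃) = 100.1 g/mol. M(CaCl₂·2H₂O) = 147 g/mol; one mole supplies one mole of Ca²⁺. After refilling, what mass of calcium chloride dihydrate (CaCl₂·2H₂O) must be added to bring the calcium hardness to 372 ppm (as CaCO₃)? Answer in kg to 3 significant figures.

58.7 kg

Volume: 877 m³ = 877,000 L.
After draining 32% and refilling: 448 × 0.68 + 68 × 0.32 = 326.4 ppm.
Deficit to target: 372 − 326.4 = 45.6 mg/L.
As CaCO₃: 45.6 mg/L × 877,000 L = 39,990 g; ÷ 100.1 = 399.5 mol Ca²⁺.
Mass: 399.5 × 147 = 58,730 g.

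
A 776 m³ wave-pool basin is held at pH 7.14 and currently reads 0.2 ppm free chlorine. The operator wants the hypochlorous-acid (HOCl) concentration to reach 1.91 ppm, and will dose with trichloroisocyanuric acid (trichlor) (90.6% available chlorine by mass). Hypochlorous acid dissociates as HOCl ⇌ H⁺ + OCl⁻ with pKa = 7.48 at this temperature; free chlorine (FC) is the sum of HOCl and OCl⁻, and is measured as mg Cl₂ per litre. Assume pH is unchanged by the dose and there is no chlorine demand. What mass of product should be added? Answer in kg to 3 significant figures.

Volume: 776 m³ = 776,000 L.
[OCl⁻]/[HOCl] = 10^(pH − pKa) = 10^(7.14 − 7.48) = 0.4571; fraction as HOCl = 1/(1 + 0.4571) = 0.6863.
Free chlorine required for 1.91 ppm HOCl: 1.91 / 0.6863 = 2.783 ppm.
FC to add: 2.783 − 0.2 = 2.583 mg/L as Cl₂.
Cl₂ equivalent: 2.583 mg/L × 776,000 L = 2004 g.
Product at 90.6% available Cl: 2004 / 0.906 = 2212 g.

2.21 kg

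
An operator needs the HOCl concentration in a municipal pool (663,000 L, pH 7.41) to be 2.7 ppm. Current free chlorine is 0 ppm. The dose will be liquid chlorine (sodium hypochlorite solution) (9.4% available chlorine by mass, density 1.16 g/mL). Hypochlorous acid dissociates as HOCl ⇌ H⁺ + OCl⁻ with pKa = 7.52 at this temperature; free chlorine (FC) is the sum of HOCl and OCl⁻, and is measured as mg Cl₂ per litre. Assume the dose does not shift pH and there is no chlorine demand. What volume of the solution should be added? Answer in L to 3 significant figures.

[OCl⁻]/[HOCl] = 10^(pH − pKa) = 10^(7.41 − 7.52) = 0.7762; fraction as HOCl = 1/(1 + 0.7762) = 0.563.
Free chlorine required for 2.7 ppm HOCl: 2.7 / 0.563 = 4.796 ppm.
FC to add: 4.796 − 0 = 4.796 mg/L as Cl₂.
Cl₂ equivalent: 4.796 mg/L × 663,000 L = 3180 g.
Product at 9.4% available Cl: 3180 / 0.094 = 33,830 g.
Volume: 33,830 g ÷ 1.16 g/mL = 29,160 mL.

29.2 L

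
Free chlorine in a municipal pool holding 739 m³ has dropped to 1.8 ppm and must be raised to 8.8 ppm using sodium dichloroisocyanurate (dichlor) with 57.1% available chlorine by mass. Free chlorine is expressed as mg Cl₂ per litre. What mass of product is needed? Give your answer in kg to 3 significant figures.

Volume: 739 m³ = 739,000 L.
Chlorine deficit: 8.8 − 1.8 = 7 ppm = 7 mg/L as Cl₂.
Cl₂ equivalent needed: 7 mg/L × 739,000 L = 5,173,000 mg = 5173 g.
Product at 57.1% available chlorine: 5173 / 0.571 = 9060 g.

9.06 kg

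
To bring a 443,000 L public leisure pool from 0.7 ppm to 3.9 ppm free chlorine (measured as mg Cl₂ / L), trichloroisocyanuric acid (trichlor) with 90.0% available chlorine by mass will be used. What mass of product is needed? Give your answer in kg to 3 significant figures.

1.58 kg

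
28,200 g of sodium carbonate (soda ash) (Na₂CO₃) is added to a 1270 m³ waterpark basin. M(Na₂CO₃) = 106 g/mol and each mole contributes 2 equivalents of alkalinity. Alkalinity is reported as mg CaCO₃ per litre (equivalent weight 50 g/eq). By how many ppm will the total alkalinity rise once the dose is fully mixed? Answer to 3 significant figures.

20.9 ppm

Volume: 1270 m³ = 1,270,000 L.
Moles of Na₂CO₃: 28,200 g ÷ 106 g/mol = 266 mol → 532.1 eq of alkalinity.
As CaCO₃: 532.1 eq × 50 g/eq = 26,600 g.
Rise: 26,600 g / 1,270,000 L × 1000 = 20.95 mg/L.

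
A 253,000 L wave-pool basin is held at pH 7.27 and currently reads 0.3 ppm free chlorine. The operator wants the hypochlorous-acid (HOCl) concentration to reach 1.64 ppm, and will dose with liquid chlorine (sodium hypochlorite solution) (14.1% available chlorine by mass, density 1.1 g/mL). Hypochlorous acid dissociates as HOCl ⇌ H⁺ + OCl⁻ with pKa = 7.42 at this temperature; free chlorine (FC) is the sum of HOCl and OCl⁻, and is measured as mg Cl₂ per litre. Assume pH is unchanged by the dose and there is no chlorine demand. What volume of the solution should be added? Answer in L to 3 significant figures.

4.08 L

[OCl⁻]/[HOCl] = 10^(pH − pKa) = 10^(7.27 − 7.42) = 0.7079; fraction as HOCl = 1/(1 + 0.7079) = 0.5855.
Free chlorine required for 1.64 ppm HOCl: 1.64 / 0.5855 = 2.801 ppm.
FC to add: 2.801 − 0.3 = 2.501 mg/L as Cl₂.
Cl₂ equivalent: 2.501 mg/L × 253,000 L = 632.8 g.
Product at 14.1% available Cl: 632.8 / 0.141 = 4488 g.
Volume: 4488 g ÷ 1.1 g/mL = 4080 mL.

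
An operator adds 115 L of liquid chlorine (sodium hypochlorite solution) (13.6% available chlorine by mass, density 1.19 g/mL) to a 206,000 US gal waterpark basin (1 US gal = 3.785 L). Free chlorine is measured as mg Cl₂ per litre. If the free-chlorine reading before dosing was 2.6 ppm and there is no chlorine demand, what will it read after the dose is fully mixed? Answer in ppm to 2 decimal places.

26.47 ppm

Volume: 206,000 US gal × 3.785 L/gal = 779,710 L.
Mass of solution: 115 L × 1000 mL/L × 1.19 g/mL = 136,800 g.
Available chlorine delivered: 136,800 g × 0.136 = 18,610 g as Cl₂.
Concentration rise: 18,610 g / 779,710 L = 23.87 mg/L = 23.87 ppm.
Final FC: 2.6 + 23.87 = 26.47 ppm.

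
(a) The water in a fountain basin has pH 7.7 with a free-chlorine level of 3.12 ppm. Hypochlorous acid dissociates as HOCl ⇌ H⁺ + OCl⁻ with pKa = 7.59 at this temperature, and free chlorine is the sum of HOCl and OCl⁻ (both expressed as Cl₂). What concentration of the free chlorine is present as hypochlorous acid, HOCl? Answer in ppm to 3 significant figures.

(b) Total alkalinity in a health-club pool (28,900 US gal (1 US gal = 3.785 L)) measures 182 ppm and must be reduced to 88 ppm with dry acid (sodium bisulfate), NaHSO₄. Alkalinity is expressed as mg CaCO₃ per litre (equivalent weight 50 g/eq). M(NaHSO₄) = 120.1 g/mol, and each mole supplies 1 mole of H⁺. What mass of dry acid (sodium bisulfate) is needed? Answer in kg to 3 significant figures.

(a) 1.36 ppm; (b) 24.7 kg

(a) [OCl⁻]/[HOCl] = 10^(pH − pKa) = 10^(7.7 − 7.59) = 10^0.11 = 1.288.
(a) Fraction as HOCl = 1 / (1 + 1.288) = 0.437.
(a) HOCl = 0.437 × 3.12 ppm = 1.363 ppm.

(b) Volume: 28,900 US gal × 3.785 L/gal = 109,386 L.
(b) Alkalinity to neutralize: (182 − 88) = 94 mg/L as CaCO₃ × 109,386 L = 10,280 g as CaCO₃.
(b) Equivalents of H⁺ required: 10,280 ÷ 50 g/eq = 205.6 eq = 205.6 mol NaHSO₄.
(b) Mass of NaHSO₄: 205.6 × 120.1 = 24,700 g.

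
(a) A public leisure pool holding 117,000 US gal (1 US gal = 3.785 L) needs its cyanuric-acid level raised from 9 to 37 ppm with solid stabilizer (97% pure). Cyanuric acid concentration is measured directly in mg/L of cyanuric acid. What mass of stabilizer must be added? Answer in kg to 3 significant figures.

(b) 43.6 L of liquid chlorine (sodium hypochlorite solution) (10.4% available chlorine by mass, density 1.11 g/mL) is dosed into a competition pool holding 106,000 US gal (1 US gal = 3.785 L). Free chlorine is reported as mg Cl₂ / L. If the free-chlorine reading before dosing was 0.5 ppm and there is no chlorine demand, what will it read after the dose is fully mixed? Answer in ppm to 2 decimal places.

(a) Volume: 117,000 US gal × 3.785 L/gal = 442,845 L.
(a) CYA to add: (37 − 9) = 28 mg/L × 442,845 L = 12,400 g cyanuric acid.
(a) At 97% purity: 12,400 / 0.97 = 12,780 g product.

(b) Volume: 106,000 US gal × 3.785 L/gal = 401,210 L.
(b) Mass of solution: 43.6 L × 1000 mL/L × 1.11 g/mL = 48,400 g.
(b) Available chlorine delivered: 48,400 g × 0.104 = 5033 g as Cl₂.
(b) Concentration rise: 5033 g / 401,210 L = 12.55 mg/L = 12.55 ppm.
(b) Final FC: 0.5 + 12.55 = 13.05 ppm.

(a) 12.8 kg; (b) 13.05 ppm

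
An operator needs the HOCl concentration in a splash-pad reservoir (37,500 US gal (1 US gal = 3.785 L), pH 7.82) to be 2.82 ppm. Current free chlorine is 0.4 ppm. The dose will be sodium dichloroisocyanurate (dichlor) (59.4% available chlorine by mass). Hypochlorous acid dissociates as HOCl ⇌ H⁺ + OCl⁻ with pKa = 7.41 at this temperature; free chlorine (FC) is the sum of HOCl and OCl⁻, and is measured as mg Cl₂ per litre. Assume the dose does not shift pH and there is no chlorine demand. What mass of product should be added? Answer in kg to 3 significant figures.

Volume: 37,500 US gal × 3.785 L/gal = 141,938 L.
[OCl⁻]/[HOCl] = 10^(pH − pKa) = 10^(7.82 − 7.41) = 2.57; fraction as HOCl = 1/(1 + 2.57) = 0.2801.
Free chlorine required for 2.82 ppm HOCl: 2.82 / 0.2801 = 10.07 ppm.
FC to add: 10.07 − 0.4 = 9.669 mg/L as Cl₂.
Cl₂ equivalent: 9.669 mg/L × 141,938 L = 1372 g.
Product at 59.4% available Cl: 1372 / 0.594 = 2310 g.

2.31 kg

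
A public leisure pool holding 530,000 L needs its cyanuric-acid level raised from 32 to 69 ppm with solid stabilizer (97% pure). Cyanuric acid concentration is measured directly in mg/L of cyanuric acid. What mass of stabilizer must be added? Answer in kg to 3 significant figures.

CYA to add: (69 − 32) = 37 mg/L × 530,000 L = 19,610 g cyanuric acid.
At 97% purity: 19,610 / 0.97 = 20,220 g product.

20.2 kg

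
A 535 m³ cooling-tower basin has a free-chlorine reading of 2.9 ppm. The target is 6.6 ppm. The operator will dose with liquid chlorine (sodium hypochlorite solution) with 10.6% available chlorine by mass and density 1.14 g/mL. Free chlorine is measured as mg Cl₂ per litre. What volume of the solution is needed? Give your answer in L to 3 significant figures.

16.4 L

Volume: 535 m³ = 535,000 L.
Chlorine deficit: 6.6 − 2.9 = 3.7 ppm = 3.7 mg/L as Cl₂.
Cl₂ equivalent needed: 3.7 mg/L × 535,000 L = 1,980,000 mg = 1980 g.
Product at 10.6% available chlorine: 1980 / 0.106 = 18,670 g.
Volume at density 1.14 g/mL: 18,670 g ÷ 1.14 g/mL = 16,380 mL.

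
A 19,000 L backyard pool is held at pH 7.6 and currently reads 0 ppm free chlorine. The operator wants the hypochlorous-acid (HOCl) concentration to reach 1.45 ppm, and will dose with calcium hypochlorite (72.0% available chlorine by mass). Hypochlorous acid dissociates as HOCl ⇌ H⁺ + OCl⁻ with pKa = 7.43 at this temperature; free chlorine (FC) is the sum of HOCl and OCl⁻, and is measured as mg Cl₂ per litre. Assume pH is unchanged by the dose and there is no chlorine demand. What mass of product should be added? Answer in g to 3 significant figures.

[OCl⁻]/[HOCl] = 10^(pH − pKa) = 10^(7.6 − 7.43) = 1.479; fraction as HOCl = 1/(1 + 1.479) = 0.4034.
Free chlorine required for 1.45 ppm HOCl: 1.45 / 0.4034 = 3.595 ppm.
FC to add: 3.595 − 0 = 3.595 mg/L as Cl₂.
Cl₂ equivalent: 3.595 mg/L × 19,000 L = 68.3 g.
Product at 72.0% available Cl: 68.3 / 0.72 = 94.86 g.

94.9 g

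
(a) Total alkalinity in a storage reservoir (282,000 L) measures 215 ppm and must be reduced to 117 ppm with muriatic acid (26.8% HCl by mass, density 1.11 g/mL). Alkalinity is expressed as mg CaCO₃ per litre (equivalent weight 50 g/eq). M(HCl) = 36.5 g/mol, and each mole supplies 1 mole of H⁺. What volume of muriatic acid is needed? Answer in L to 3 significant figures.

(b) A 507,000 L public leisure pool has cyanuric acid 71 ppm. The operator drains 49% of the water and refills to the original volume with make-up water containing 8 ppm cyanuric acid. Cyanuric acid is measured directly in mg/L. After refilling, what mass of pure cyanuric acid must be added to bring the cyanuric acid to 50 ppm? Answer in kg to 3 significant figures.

(a) Alkalinity to neutralize: (215 − 117) = 98 mg/L as CaCO₃ × 282,000 L = 27,640 g as CaCO₃.
(a) Equivalents of H⁺ required: 27,640 ÷ 50 g/eq = 552.7 eq = 552.7 mol HCl.
(a) Mass of HCl: 552.7 × 36.5 = 20,170 g.
(a) Mass of 26.8% solution: 20,170 / 0.268 = 75,280 g.
(a) Volume: 75,280 g ÷ 1.11 g/mL = 67,820 mL.

(b) After draining 49% and refilling: 71 × 0.51 + 8 × 0.49 = 40.13 ppm.
(b) Deficit to target: 50 − 40.13 = 9.87 mg/L.
(b) Mass: 9.87 mg/L × 507,000 L = 5004 g cyanuric acid.

(a) 67.8 L; (b) 5.00 kg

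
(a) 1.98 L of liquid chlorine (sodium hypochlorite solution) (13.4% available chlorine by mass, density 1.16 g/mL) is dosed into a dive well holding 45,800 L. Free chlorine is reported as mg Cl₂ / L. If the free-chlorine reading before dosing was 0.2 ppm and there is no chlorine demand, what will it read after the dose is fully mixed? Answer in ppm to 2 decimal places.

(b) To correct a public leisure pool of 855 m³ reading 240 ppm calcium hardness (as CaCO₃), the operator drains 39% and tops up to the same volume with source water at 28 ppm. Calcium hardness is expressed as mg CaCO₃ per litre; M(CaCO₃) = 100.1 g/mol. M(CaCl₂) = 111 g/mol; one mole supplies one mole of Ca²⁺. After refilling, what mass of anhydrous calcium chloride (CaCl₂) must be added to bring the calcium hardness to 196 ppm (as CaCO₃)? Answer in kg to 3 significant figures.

(a) 6.92 ppm; (b) 36.7 kg

(a) Mass of solution: 1.98 L × 1000 mL/L × 1.16 g/mL = 2297 g.
(a) Available chlorine delivered: 2297 g × 0.134 = 307.8 g as Cl₂.
(a) Concentration rise: 307.8 g / 45,800 L = 6.72 mg/L = 6.72 ppm.
(a) Final FC: 0.2 + 6.72 = 6.92 ppm.

(b) Volume: 855 m³ = 855,000 L.
(b) After draining 39% and refilling: 240 × 0.61 + 28 × 0.39 = 157.32 ppm.
(b) Deficit to target: 196 − 157.32 = 38.68 mg/L.
(b) As CaCO₃: 38.68 mg/L × 855,000 L = 33,070 g; ÷ 100.1 = 330.4 mol Ca²⁺.
(b) Mass: 330.4 × 111 = 36,670 g.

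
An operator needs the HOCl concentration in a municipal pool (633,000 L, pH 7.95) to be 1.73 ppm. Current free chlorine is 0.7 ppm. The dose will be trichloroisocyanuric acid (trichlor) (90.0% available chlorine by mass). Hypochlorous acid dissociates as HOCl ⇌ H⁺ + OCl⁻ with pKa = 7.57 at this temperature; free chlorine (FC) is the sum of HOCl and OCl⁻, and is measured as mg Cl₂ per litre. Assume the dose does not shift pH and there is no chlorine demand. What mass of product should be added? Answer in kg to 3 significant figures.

3.64 kg

[OCl⁻]/[HOCl] = 10^(pH − pKa) = 10^(7.95 − 7.57) = 2.399; fraction as HOCl = 1/(1 + 2.399) = 0.2942.
Free chlorine required for 1.73 ppm HOCl: 1.73 / 0.2942 = 5.88 ppm.
FC to add: 5.88 − 0.7 = 5.18 mg/L as Cl₂.
Cl₂ equivalent: 5.18 mg/L × 633,000 L = 3279 g.
Product at 90.0% available Cl: 3279 / 0.9 = 3643 g.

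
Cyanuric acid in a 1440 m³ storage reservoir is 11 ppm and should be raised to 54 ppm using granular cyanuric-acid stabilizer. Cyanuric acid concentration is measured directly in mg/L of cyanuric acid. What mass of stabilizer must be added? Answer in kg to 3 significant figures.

61.9 kg

Volume: 1440 m³ = 1,440,000 L.
CYA to add: (54 − 11) = 43 mg/L × 1,440,000 L = 61,920 g cyanuric acid.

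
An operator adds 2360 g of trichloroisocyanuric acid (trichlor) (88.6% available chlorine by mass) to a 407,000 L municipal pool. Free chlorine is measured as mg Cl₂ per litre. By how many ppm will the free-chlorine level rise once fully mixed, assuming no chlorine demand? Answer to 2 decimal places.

5.14 ppm

Available chlorine delivered: 2360 g × 0.886 = 2091 g as Cl₂.
Concentration rise: 2091 g / 407,000 L = 5.137 mg/L = 5.14 ppm.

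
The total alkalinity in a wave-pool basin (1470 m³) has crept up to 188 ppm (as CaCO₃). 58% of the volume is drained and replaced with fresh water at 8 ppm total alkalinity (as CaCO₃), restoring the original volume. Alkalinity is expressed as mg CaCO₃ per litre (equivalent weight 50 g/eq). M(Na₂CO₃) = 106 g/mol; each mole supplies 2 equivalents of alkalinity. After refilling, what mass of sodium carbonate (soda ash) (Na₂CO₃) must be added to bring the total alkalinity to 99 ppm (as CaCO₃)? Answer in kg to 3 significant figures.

Volume: 1470 m³ = 1,470,000 L.
After draining 58% and refilling: 188 × 0.42 + 8 × 0.58 = 83.6 ppm.
Deficit to target: 99 − 83.6 = 15.4 mg/L.
As CaCO₃: 15.4 mg/L × 1,470,000 L = 22,640 g; ÷ 50 g/eq ÷ 2 = 226.4 mol Na₂CO₃.
Mass: 226.4 × 106 = 24,000 g.

24.0 kg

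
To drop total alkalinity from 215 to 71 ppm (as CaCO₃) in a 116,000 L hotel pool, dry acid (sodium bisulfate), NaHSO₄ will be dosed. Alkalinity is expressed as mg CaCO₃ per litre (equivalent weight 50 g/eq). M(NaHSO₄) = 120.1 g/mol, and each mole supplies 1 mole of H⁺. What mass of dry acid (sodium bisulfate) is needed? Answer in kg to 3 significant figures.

40.1 kg

Alkalinity to neutralize: (215 − 71) = 144 mg/L as CaCO₃ × 116,000 L = 16,700 g as CaCO₃.
Equivalents of H⁺ required: 16,700 ÷ 50 g/eq = 334.1 eq = 334.1 mol NaHSO₄.
Mass of NaHSO₄: 334.1 × 120.1 = 40,120 g.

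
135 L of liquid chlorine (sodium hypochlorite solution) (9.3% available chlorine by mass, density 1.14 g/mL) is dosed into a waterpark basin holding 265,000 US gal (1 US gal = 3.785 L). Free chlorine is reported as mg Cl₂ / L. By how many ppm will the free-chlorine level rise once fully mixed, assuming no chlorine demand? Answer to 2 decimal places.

14.27 ppm

Volume: 265,000 US gal × 3.785 L/gal = 1,003,025 L.
Mass of solution: 135 L × 1000 mL/L × 1.14 g/mL = 153,900 g.
Available chlorine delivered: 153,900 g × 0.093 = 14,310 g as Cl₂.
Concentration rise: 14,310 g / 1,003,025 L = 14.27 mg/L = 14.27 ppm.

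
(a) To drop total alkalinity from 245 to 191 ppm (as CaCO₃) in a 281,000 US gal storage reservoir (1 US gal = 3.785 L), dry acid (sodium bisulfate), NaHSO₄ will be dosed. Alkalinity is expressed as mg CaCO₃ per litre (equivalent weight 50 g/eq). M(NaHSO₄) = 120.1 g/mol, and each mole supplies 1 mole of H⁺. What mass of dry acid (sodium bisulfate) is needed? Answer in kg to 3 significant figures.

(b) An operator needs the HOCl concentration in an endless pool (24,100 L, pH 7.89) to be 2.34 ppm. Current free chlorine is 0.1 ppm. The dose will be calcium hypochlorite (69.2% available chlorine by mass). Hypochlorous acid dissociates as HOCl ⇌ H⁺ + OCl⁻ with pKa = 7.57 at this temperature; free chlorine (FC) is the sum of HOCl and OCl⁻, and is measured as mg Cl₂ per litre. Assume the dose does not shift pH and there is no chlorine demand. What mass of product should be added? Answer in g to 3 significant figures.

(a) Volume: 281,000 US gal × 3.785 L/gal = 1,063,585 L.
(a) Alkalinity to neutralize: (245 − 191) = 54 mg/L as CaCO₃ × 1,063,585 L = 57,430 g as CaCO₃.
(a) Equivalents of H⁺ required: 57,430 ÷ 50 g/eq = 1149 eq = 1149 mol NaHSO₄.
(a) Mass of NaHSO₄: 1149 × 120.1 = 138,000 g.

(b) [OCl⁻]/[HOCl] = 10^(pH − pKa) = 10^(7.89 − 7.57) = 2.089; fraction as HOCl = 1/(1 + 2.089) = 0.3237.
(b) Free chlorine required for 2.34 ppm HOCl: 2.34 / 0.3237 = 7.229 ppm.
(b) FC to add: 7.229 − 0.1 = 7.129 mg/L as Cl₂.
(b) Cl₂ equivalent: 7.129 mg/L × 24,100 L = 171.8 g.
(b) Product at 69.2% available Cl: 171.8 / 0.692 = 248.3 g.

(a) 138 kg; (b) 248 g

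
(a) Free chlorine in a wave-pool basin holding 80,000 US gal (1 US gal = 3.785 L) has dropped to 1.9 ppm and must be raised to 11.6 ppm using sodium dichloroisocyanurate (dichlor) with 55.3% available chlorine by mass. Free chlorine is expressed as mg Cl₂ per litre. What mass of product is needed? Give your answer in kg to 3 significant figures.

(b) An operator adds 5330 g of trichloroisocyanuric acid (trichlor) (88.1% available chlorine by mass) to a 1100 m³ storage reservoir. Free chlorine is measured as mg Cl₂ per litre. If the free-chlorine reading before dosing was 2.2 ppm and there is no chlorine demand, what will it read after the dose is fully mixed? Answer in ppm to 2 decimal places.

(a) 5.31 kg; (b) 6.47 ppm

(a) Volume: 80,000 US gal × 3.785 L/gal = 302,800 L.
(a) Chlorine deficit: 11.6 − 1.9 = 9.7 ppm = 9.7 mg/L as Cl₂.
(a) Cl₂ equivalent needed: 9.7 mg/L × 302,800 L = 2,937,000 mg = 2937 g.
(a) Product at 55.3% available chlorine: 2937 / 0.553 = 5311 g.

(b) Volume: 1100 m³ = 1,100,000 L.
(b) Available chlorine delivered: 5330 g × 0.881 = 4696 g as Cl₂.
(b) Concentration rise: 4696 g / 1,100,000 L = 4.269 mg/L = 4.27 ppm.
(b) Final FC: 2.2 + 4.27 = 6.47 ppm.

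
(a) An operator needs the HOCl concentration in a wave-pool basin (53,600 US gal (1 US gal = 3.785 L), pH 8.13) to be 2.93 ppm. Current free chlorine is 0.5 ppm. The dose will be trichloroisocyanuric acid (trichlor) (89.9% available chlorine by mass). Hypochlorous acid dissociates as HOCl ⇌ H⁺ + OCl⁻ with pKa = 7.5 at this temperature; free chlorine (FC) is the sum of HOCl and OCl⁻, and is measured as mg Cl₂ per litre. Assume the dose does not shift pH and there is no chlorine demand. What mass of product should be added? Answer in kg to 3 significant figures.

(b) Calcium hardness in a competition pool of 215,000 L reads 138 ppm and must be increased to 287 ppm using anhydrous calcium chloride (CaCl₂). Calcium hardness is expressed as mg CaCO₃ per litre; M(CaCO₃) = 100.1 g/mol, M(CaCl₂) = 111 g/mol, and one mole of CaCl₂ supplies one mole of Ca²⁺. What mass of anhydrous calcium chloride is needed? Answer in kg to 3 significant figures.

(a) Volume: 53,600 US gal × 3.785 L/gal = 202,876 L.
(a) [OCl⁻]/[HOCl] = 10^(pH − pKa) = 10^(8.13 − 7.5) = 4.266; fraction as HOCl = 1/(1 + 4.266) = 0.1899.
(a) Free chlorine required for 2.93 ppm HOCl: 2.93 / 0.1899 = 15.43 ppm.
(a) FC to add: 15.43 − 0.5 = 14.93 mg/L as Cl₂.
(a) Cl₂ equivalent: 14.93 mg/L × 202,876 L = 3029 g.
(a) Product at 89.9% available Cl: 3029 / 0.899 = 3369 g.

(b) Hardness to add: (287 − 138) = 149 mg/L as CaCO₃ × 215,000 L = 32,040 g as CaCO₃.
(b) Moles of Ca²⁺ (1 mol Ca²⁺ ≡ 1 mol CaCO₃): 32,040 / 100.1 g/mol = 320 mol.
(b) Mass of CaCl₂: 320 × 111 = 35,520 g.

(a) 3.37 kg; (b) 35.5 kg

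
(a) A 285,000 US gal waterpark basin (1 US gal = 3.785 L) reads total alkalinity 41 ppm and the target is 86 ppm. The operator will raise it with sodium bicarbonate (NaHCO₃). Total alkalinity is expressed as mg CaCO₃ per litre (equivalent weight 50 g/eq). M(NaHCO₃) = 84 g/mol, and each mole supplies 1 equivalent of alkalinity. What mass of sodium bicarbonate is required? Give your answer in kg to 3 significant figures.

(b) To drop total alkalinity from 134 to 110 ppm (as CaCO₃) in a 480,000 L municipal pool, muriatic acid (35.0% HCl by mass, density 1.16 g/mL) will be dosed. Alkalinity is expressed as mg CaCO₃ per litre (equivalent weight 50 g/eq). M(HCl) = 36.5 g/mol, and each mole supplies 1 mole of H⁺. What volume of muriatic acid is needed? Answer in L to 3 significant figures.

(a) Volume: 285,000 US gal × 3.785 L/gal = 1,078,725 L.
(a) Alkalinity to add: (86 − 41) = 45 mg/L as CaCO₃ × 1,078,725 L = 48,540 g as CaCO₃.
(a) Equivalents: 48,540 g ÷ 50 g/eq = 970.9 eq.
(a) NaHCO₃ supplies 1 eq per mole → 970.9 mol.
(a) Mass: 970.9 mol × 84 g/mol = 81,550 g.

(b) Alkalinity to neutralize: (134 − 110) = 24 mg/L as CaCO₃ × 480,000 L = 11,520 g as CaCO₃.
(b) Equivalents of H⁺ required: 11,520 ÷ 50 g/eq = 230.4 eq = 230.4 mol HCl.
(b) Mass of HCl: 230.4 × 36.5 = 8410 g.
(b) Mass of 35.0% solution: 8410 / 0.35 = 24,030 g.
(b) Volume: 24,030 g ÷ 1.16 g/mL = 20,710 mL.

(a) 81.6 kg; (b) 20.7 L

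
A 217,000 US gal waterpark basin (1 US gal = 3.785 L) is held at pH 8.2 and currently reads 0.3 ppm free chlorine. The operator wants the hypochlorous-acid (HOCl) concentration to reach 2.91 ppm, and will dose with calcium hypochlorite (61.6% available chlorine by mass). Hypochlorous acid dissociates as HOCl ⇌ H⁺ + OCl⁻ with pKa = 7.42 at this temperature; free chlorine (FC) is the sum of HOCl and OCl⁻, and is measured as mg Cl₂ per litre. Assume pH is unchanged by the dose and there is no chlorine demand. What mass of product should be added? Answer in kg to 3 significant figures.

26.9 kg

Volume: 217,000 US gal × 3.785 L/gal = 821,345 L.
[OCl⁻]/[HOCl] = 10^(pH − pKa) = 10^(8.2 − 7.42) = 6.026; fraction as HOCl = 1/(1 + 6.026) = 0.1423.
Free chlorine required for 2.91 ppm HOCl: 2.91 / 0.1423 = 20.44 ppm.
FC to add: 20.44 − 0.3 = 20.14 mg/L as Cl₂.
Cl₂ equivalent: 20.14 mg/L × 821,345 L = 16,550 g.
Product at 61.6% available Cl: 16,550 / 0.616 = 26,860 g.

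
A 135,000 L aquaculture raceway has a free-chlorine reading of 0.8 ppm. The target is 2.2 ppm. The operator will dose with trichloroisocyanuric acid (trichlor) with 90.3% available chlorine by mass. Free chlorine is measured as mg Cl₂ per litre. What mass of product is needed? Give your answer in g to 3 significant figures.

209 g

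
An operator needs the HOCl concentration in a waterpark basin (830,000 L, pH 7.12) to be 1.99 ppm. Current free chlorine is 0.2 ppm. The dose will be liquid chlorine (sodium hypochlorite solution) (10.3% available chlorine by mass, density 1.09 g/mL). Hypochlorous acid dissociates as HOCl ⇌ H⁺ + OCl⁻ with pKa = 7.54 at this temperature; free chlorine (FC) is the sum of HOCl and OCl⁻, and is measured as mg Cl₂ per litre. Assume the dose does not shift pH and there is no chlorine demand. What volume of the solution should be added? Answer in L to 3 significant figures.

[OCl⁻]/[HOCl] = 10^(pH − pKa) = 10^(7.12 − 7.54) = 0.3802; fraction as HOCl = 1/(1 + 0.3802) = 0.7245.
Free chlorine required for 1.99 ppm HOCl: 1.99 / 0.7245 = 2.747 ppm.
FC to add: 2.747 − 0.2 = 2.547 mg/L as Cl₂.
Cl₂ equivalent: 2.547 mg/L × 830,000 L = 2114 g.
Product at 10.3% available Cl: 2114 / 0.103 = 20,520 g.
Volume: 20,520 g ÷ 1.09 g/mL = 18,830 mL.

18.8 L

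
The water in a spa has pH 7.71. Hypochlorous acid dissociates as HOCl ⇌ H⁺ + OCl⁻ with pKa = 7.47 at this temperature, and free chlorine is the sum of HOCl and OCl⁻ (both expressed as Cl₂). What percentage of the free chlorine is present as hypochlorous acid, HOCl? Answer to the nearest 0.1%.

[OCl⁻]/[HOCl] = 10^(pH − pKa) = 10^(7.71 − 7.47) = 10^0.24 = 1.738.
Fraction as HOCl = 1 / (1 + 1.738) = 0.3653.

36.5%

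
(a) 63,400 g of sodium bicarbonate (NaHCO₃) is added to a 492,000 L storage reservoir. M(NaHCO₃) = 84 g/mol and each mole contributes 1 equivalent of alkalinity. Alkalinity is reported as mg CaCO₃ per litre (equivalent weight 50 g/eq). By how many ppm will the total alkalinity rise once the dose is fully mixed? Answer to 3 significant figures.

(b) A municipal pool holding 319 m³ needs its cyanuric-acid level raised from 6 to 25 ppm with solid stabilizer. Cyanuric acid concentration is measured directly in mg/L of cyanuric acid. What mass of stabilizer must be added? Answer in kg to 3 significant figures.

(a) Moles of NaHCO₃: 63,400 g ÷ 84 g/mol = 754.8 mol → 754.8 eq of alkalinity.
(a) As CaCO₃: 754.8 eq × 50 g/eq = 37,740 g.
(a) Rise: 37,740 g / 492,000 L × 1000 = 76.7 mg/L.

(b) Volume: 319 m³ = 319,000 L.
(b) CYA to add: (25 − 6) = 19 mg/L × 319,000 L = 6061 g cyanuric acid.

(a) 76.7 ppm; (b) 6.06 kg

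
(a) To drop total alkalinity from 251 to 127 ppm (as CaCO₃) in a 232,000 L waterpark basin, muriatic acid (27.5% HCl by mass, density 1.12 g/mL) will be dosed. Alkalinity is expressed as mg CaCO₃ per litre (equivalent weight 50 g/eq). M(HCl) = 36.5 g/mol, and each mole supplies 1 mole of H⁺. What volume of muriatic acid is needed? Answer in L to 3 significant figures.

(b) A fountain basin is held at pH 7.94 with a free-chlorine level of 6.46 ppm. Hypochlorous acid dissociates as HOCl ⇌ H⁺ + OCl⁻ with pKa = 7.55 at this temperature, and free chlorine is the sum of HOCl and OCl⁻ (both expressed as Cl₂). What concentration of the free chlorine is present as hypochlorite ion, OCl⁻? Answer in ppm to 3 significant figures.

(a) 68.2 L; (b) 4.59 ppm

(a) Alkalinity to neutralize: (251 − 127) = 124 mg/L as CaCO₃ × 232,000 L = 28,770 g as CaCO₃.
(a) Equivalents of H⁺ required: 28,770 ÷ 50 g/eq = 575.4 eq = 575.4 mol HCl.
(a) Mass of HCl: 575.4 × 36.5 = 21,000 g.
(a) Mass of 27.5% solution: 21,000 / 0.275 = 76,370 g.
(a) Volume: 76,370 g ÷ 1.12 g/mL = 68,180 mL.

(b) [OCl⁻]/[HOCl] = 10^(pH − pKa) = 10^(7.94 − 7.55) = 10^0.39 = 2.455.
(b) Fraction as HOCl = 1 / (1 + 2.455) = 0.2895.
(b) OCl⁻ = (1 − 0.2895) × 6.46 ppm = 4.59 ppm.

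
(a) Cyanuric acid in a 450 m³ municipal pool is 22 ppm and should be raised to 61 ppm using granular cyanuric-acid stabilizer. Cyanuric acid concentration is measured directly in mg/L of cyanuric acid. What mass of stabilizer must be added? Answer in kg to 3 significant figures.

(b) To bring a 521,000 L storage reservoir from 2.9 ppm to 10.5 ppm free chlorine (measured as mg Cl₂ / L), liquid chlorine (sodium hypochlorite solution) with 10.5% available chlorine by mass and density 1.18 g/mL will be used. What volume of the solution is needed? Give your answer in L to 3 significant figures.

(a) Volume: 450 m³ = 450,000 L.
(a) CYA to add: (61 − 22) = 39 mg/L × 450,000 L = 17,550 g cyanuric acid.

(b) Chlorine deficit: 10.5 − 2.9 = 7.6 ppm = 7.6 mg/L as Cl₂.
(b) Cl₂ equivalent needed: 7.6 mg/L × 521,000 L = 3,960,000 mg = 3960 g.
(b) Product at 10.5% available chlorine: 3960 / 0.105 = 37,710 g.
(b) Volume at density 1.18 g/mL: 37,710 g ÷ 1.18 g/mL = 31,960 mL.

(a) 17.6 kg; (b) 32.0 L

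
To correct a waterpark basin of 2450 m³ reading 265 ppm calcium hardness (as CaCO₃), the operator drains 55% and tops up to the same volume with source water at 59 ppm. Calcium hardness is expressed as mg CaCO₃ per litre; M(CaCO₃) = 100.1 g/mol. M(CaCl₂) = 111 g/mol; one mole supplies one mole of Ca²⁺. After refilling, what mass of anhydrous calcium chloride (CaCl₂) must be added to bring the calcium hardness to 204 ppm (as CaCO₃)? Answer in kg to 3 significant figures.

142 kg

Volume: 2450 m³ = 2,450,000 L.
After draining 55% and refilling: 265 × 0.45 + 59 × 0.55 = 151.7 ppm.
Deficit to target: 204 − 151.7 = 52.3 mg/L.
As CaCO₃: 52.3 mg/L × 2,450,000 L = 128,100 g; ÷ 100.1 = 1280 mol Ca²⁺.
Mass: 1280 × 111 = 142,100 g.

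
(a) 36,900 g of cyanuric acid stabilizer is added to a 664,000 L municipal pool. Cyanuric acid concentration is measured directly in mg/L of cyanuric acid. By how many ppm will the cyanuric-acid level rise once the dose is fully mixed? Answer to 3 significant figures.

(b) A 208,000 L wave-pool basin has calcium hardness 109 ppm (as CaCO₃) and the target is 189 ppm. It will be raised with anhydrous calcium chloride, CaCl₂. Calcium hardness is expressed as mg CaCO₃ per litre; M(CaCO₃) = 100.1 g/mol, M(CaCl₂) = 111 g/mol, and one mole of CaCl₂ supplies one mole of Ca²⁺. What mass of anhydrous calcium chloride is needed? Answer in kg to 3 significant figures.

(a) 55.6 ppm; (b) 18.5 kg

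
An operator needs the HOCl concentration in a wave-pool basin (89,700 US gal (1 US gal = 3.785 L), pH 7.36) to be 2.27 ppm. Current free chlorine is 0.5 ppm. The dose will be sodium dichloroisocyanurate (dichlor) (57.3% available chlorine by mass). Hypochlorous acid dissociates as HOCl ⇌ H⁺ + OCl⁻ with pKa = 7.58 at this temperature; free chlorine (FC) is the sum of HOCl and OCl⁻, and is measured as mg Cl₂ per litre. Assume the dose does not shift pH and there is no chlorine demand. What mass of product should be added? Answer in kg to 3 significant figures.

Volume: 89,700 US gal × 3.785 L/gal = 339,514 L.
[OCl⁻]/[HOCl] = 10^(pH − pKa) = 10^(7.36 − 7.58) = 0.6026; fraction as HOCl = 1/(1 + 0.6026) = 0.624.
Free chlorine required for 2.27 ppm HOCl: 2.27 / 0.624 = 3.638 ppm.
FC to add: 3.638 − 0.5 = 3.138 mg/L as Cl₂.
Cl₂ equivalent: 3.138 mg/L × 339,514 L = 1065 g.
Product at 57.3% available Cl: 1065 / 0.573 = 1859 g.

1.86 kg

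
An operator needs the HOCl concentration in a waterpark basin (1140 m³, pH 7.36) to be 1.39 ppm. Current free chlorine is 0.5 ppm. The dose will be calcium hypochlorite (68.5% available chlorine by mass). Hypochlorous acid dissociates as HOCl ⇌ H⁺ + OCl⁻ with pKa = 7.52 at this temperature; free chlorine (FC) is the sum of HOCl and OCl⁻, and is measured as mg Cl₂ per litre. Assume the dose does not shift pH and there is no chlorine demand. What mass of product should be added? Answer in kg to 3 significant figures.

Volume: 1140 m³ = 1,140,000 L.
[OCl⁻]/[HOCl] = 10^(pH − pKa) = 10^(7.36 − 7.52) = 0.6918; fraction as HOCl = 1/(1 + 0.6918) = 0.5911.
Free chlorine required for 1.39 ppm HOCl: 1.39 / 0.5911 = 2.352 ppm.
FC to add: 2.352 − 0.5 = 1.852 mg/L as Cl₂.
Cl₂ equivalent: 1.852 mg/L × 1,140,000 L = 2111 g.
Product at 68.5% available Cl: 2111 / 0.685 = 3082 g.

3.08 kg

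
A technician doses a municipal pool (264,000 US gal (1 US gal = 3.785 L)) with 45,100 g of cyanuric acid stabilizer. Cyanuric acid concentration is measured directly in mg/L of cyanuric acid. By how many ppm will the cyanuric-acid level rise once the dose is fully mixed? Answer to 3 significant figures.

Volume: 264,000 US gal × 3.785 L/gal = 999,240 L.
Rise: 45,100 g / 999,240 L × 1000 = 45.13 mg/L.

45.1 ppm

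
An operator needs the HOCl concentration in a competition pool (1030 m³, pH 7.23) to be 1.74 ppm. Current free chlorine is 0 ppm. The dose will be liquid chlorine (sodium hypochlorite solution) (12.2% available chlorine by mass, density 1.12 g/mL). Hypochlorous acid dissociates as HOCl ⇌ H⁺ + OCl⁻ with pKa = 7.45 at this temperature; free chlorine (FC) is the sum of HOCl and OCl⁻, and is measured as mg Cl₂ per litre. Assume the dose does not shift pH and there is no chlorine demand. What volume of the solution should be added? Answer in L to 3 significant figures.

21.0 L

Volume: 1030 m³ = 1,030,000 L.
[OCl⁻]/[HOCl] = 10^(pH − pKa) = 10^(7.23 − 7.45) = 0.6026; fraction as HOCl = 1/(1 + 0.6026) = 0.624.
Free chlorine required for 1.74 ppm HOCl: 1.74 / 0.624 = 2.788 ppm.
FC to add: 2.788 − 0 = 2.788 mg/L as Cl₂.
Cl₂ equivalent: 2.788 mg/L × 1,030,000 L = 2872 g.
Product at 12.2% available Cl: 2872 / 0.122 = 23,540 g.
Volume: 23,540 g ÷ 1.12 g/mL = 21,020 mL.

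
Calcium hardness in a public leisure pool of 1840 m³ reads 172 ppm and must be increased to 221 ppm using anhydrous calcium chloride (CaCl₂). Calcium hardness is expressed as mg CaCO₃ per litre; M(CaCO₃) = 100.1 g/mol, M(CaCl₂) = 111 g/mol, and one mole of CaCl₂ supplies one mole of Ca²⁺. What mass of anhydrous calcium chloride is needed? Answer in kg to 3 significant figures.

100 kg

Volume: 1840 m³ = 1,840,000 L.
Hardness to add: (221 − 172) = 49 mg/L as CaCO₃ × 1,840,000 L = 90,160 g as CaCO₃.
Moles of Ca²⁺ (1 mol Ca²⁺ ≡ 1 mol CaCO₃): 90,160 / 100.1 g/mol = 900.7 mol.
Mass of CaCl₂: 900.7 × 111 = 99,980 g.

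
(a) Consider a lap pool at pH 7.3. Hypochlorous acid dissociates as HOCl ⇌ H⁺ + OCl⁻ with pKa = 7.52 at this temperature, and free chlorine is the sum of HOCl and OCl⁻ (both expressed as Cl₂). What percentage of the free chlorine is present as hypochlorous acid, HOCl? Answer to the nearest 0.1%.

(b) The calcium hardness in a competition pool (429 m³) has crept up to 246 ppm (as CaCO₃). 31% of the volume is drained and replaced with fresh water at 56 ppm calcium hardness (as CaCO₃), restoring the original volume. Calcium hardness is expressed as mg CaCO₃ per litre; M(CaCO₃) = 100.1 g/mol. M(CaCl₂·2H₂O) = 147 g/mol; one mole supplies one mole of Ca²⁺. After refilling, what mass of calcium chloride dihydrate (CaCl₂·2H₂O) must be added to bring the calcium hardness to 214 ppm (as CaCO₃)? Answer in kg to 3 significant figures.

(a) 62.4%; (b) 16.9 kg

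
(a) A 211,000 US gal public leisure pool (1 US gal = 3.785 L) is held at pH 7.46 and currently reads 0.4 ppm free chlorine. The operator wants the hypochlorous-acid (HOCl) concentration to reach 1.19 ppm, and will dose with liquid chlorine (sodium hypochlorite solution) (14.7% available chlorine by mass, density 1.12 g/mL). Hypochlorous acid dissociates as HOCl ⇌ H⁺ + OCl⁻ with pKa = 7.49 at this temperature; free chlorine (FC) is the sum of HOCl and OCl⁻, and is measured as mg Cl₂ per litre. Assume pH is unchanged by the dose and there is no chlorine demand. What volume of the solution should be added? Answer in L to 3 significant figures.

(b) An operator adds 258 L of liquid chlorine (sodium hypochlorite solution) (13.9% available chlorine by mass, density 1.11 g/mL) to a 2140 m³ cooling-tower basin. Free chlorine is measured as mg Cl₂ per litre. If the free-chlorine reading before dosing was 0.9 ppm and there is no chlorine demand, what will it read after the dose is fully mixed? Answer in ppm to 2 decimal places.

(a) 9.22 L; (b) 19.50 ppm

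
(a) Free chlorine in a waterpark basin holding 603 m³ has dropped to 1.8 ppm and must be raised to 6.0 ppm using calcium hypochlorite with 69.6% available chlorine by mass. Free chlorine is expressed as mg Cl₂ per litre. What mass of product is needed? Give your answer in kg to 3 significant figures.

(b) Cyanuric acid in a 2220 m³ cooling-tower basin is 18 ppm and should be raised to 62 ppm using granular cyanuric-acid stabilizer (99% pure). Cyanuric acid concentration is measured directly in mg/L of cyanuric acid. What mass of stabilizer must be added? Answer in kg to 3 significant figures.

(a) 3.64 kg; (b) 98.7 kg

(a) Volume: 603 m³ = 603,000 L.
(a) Chlorine deficit: 6.0 − 1.8 = 4.2 ppm = 4.2 mg/L as Cl₂.
(a) Cl₂ equivalent needed: 4.2 mg/L × 603,000 L = 2,533,000 mg = 2533 g.
(a) Product at 69.6% available chlorine: 2533 / 0.696 = 3639 g.

(b) Volume: 2220 m³ = 2,220,000 L.
(b) CYA to add: (62 − 18) = 44 mg/L × 2,220,000 L = 97,680 g cyanuric acid.
(b) At 99% purity: 97,680 / 0.99 = 98,670 g product.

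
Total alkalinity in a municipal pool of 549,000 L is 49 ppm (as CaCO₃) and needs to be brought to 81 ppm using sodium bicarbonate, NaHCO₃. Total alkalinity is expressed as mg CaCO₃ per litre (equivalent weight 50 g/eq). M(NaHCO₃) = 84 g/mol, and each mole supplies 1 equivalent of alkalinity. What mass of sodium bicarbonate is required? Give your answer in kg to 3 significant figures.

29.5 kg

Alkalinity to add: (81 − 49) = 32 mg/L as CaCO₃ × 549,000 L = 17,570 g as CaCO₃.
Equivalents: 17,570 g ÷ 50 g/eq = 351.4 eq.
NaHCO₃ supplies 1 eq per mole → 351.4 mol.
Mass: 351.4 mol × 84 g/mol = 29,510 g.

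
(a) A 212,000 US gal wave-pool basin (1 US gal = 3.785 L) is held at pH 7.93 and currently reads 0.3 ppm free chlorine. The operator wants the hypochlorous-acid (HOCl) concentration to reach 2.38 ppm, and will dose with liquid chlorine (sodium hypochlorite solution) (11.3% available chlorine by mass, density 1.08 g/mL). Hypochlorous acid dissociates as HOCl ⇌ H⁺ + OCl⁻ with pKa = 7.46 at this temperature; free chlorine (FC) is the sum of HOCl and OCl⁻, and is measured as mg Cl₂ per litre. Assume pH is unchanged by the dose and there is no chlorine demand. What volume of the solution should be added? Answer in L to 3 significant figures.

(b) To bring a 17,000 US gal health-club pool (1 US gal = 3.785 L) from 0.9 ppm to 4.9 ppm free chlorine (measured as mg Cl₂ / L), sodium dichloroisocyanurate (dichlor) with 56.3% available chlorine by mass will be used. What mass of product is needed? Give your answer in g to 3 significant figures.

(a) 59.9 L; (b) 457 g

(a) Volume: 212,000 US gal × 3.785 L/gal = 802,420 L.
(a) [OCl⁻]/[HOCl] = 10^(pH − pKa) = 10^(7.93 − 7.46) = 2.951; fraction as HOCl = 1/(1 + 2.951) = 0.2531.
(a) Free chlorine required for 2.38 ppm HOCl: 2.38 / 0.2531 = 9.404 ppm.
(a) FC to add: 9.404 − 0.3 = 9.104 mg/L as Cl₂.
(a) Cl₂ equivalent: 9.104 mg/L × 802,420 L = 7305 g.
(a) Product at 11.3% available Cl: 7305 / 0.113 = 64,650 g.
(a) Volume: 64,650 g ÷ 1.08 g/mL = 59,860 mL.

(b) Volume: 17,000 US gal × 3.785 L/gal = 64,345 L.
(b) Chlorine deficit: 4.9 − 0.9 = 4 ppm = 4 mg/L as Cl₂.
(b) Cl₂ equivalent needed: 4 mg/L × 64,345 L = 257,400 mg = 257.4 g.
(b) Product at 56.3% available chlorine: 257.4 / 0.563 = 457.2 g.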